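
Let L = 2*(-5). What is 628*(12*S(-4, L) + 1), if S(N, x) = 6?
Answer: 45844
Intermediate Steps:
L = -10
628*(12*S(-4, L) + 1) = 628*(12*6 + 1) = 628*(72 + 1) = 628*73 = 45844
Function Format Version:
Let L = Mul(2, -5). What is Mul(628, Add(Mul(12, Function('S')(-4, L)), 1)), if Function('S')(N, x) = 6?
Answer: 45844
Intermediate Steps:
L = -10
Mul(628, Add(Mul(12, Function('S')(-4, L)), 1)) = Mul(628, Add(Mul(12, 6), 1)) = Mul(628, Add(72, 1)) = Mul(628, 73) = 45844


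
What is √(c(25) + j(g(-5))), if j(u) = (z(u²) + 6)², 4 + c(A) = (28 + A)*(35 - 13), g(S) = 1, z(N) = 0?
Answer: √1198 ≈ 34.612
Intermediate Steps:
c(A) = 612 + 22*A (c(A) = -4 + (28 + A)*(35 - 13) = -4 + (28 + A)*22 = -4 + (616 + 22*A) = 612 + 22*A)
j(u) = 36 (j(u) = (0 + 6)² = 6² = 36)
√(c(25) + j(g(-5))) = √((612 + 22*25) + 36) = √((612 + 550) + 36) = √(1162 + 36) = √1198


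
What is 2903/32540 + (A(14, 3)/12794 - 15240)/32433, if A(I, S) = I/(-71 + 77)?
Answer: -13550282629/35595082980 ≈ -0.38068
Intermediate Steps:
A(I, S) = I/6
2903/32540 + (A(14, 3)/12794 - 15240)/32433 = 2903/32540 + (((1/6)*14)/12794 - 15240)/32433 = 2903*(1/32540) + ((7/3)*(1/12794) - 15240)*(1/32433) = 2903/32540 + (7/38382 - 15240)*(1/32433) = 2903/32540 - 584941673/38382*1/32433 = 2903/32540 - 1028017/2187774 = -13550282629/35595082980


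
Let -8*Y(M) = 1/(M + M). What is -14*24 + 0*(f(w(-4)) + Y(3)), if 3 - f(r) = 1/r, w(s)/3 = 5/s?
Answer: -336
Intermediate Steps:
w(s) = 15/s (w(s) = 3*(5/s) = 15/s)
Y(M) = -1/(16*M) (Y(M) = -1/(8*(M + M)) = -1/(2*M)/8 = -1/(16*M))
f(r) = 3 - 1/r
-14*24 + 0*(f(w(-4)) + Y(3)) = -14*24 + 0*((3 - 1/(15/(-4))) - 1/16/3) = -336 + 0*((3 - 1/(15*(-¼))) - 1/16*⅓) = -336 + 0*((3 - 1/(-15/4)) - 1/48) = -336 + 0*((3 - 1*(-4/15)) - 1/48) = -336 + 0*((3 + 4/15) - 1/48) = -336 + 0*(49/15 - 1/48) = -336 + 0*(779/240) = -336 + 0 = -336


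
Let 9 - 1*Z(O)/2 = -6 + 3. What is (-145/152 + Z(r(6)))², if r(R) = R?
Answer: 12271009/23104 ≈ 531.12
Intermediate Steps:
Z(O) = 24 (Z(O) = 18 - 2*(-6 + 3) = 18 - 2*(-3) = 18 + 6 = 24)
(-145/152 + Z(r(6)))² = (-145/152 + 24)² = (3503/152)² = 12271009/23104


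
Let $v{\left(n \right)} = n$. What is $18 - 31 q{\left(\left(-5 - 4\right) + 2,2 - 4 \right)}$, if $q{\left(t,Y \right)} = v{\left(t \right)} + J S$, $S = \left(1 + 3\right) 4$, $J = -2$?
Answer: $1227$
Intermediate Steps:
$S = 16$ ($S = 4 \cdot 4 = 16$)
$q{\left(t,Y \right)} = -32 + t$ ($q{\left(t,Y \right)} = t - 32 = -32 + t$)
$18 - 31 q{\left(\left(-5 - 4\right) + 2,2 - 4 \right)} = 18 - 31 \left(-32 + \left(\left(-5 - 4\right) + 2\right)\right) = 18 - 31 \left(-32 + \left(-9 + 2\right)\right) = 18 - 31 \left(-32 - 7\right) = 18 - -1209 = 18 + 1209 = 1227$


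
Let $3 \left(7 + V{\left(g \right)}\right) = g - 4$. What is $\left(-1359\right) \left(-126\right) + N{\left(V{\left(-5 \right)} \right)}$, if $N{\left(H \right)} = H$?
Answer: $171224$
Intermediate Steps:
$V{\left(g \right)} = - \frac{25}{3} + \frac{g}{3}$ ($V{\left(g \right)} = -7 + \frac{g - 4}{3} = -7 + \frac{-4 + g}{3} = -7 + \left(- \frac{4}{3} + \frac{g}{3}\right) = - \frac{25}{3} + \frac{g}{3}$)
$\left(-1359\right) \left(-126\right) + N{\left(V{\left(-5 \right)} \right)} = \left(-1359\right) \left(-126\right) + \left(- \frac{25}{3} + \frac{1}{3} \left(-5\right)\right) = 171234 - 10 = 171224$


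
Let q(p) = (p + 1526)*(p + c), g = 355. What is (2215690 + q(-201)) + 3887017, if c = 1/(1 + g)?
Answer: 2077753317/356 ≈ 5.8364e+6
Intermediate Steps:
c = 1/356 (c = 1/(1 + 355) = 1/356 ≈ 0.0028090)
q(p) = (1526 + p)*(1/356 + p) (q(p) = (p + 1526)*(p + 1/356) = (1526 + p)*(1/356 + p))
(2215690 + q(-201)) + 3887017 = (2215690 + (763/178 + (-201)**2 + (543257/356)*(-201))) + 3887017 = (2215690 + (763/178 + 40401 - 109194657/356)) + 3887017 = (2215690 - 94810375/356) + 3887017 = 693975265/356 + 3887017 = 2077753317/356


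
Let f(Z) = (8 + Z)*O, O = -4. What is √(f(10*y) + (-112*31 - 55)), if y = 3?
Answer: I*√3679 ≈ 60.655*I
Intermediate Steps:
f(Z) = -32 - 4*Z (f(Z) = (8 + Z)*(-4) = -32 - 4*Z)
√(f(10*y) + (-112*31 - 55)) = √((-32 - 40*3) + (-112*31 - 55)) = √((-32 - 4*30) + (-3472 - 55)) = √((-32 - 120) - 3527) = √(-152 - 3527) = √(-3679) = I*√3679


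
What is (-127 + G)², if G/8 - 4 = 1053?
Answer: 69372241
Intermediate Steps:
G = 8456 (G = 32 + 8*1053 = 32 + 8424 = 8456)
(-127 + G)² = (-127 + 8456)² = 8329² = 69372241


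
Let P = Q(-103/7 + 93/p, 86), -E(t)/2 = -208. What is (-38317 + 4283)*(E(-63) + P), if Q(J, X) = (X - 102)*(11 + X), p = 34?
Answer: 38662624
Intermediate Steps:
E(t) = 416 (E(t) = -2*(-208) = 416)
Q(J, X) = (-102 + X)*(11 + X)
P = -1552 (P = -1122 + 86² - 91*86 = -1122 + 7396 - 7826 = -1552)
(-38317 + 4283)*(E(-63) + P) = (-38317 + 4283)*(416 - 1552) = -34034*(-1136) = 38662624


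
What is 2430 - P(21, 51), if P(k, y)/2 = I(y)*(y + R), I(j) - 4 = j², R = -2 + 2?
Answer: -263280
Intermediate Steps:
R = 0
I(j) = 4 + j²
P(k, y) = 2*y*(4 + y²) (P(k, y) = 2*((4 + y²)*(y + 0)) = 2*((4 + y²)*y) = 2*(y*(4 + y²)) = 2*y*(4 + y²))
2430 - P(21, 51) = 2430 - 2*51*(4 + 51²) = 2430 - 2*51*(4 + 2601) = 2430 - 2*51*2605 = 2430 - 1*265710 = 2430 - 265710 = -263280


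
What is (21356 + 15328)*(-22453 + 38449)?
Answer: 586797264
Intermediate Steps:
(21356 + 15328)*(-22453 + 38449) = 36684*15996 = 586797264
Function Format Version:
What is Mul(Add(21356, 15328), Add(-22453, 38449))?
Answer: 586797264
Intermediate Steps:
Mul(Add(21356, 15328), Add(-22453, 38449)) = Mul(36684, 15996) = 586797264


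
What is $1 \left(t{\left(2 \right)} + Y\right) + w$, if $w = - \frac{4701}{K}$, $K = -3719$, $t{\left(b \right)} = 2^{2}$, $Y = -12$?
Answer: $- \frac{25051}{3719} \approx -6.7359$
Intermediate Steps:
$t{\left(b \right)} = 4$
$w = \frac{4701}{3719}$ ($w = - \frac{4701}{-3719} = \left(-4701\right) \left(- \frac{1}{3719}\right) = \frac{4701}{3719} \approx 1.264$)
$1 \left(t{\left(2 \right)} + Y\right) + w = 1 \left(4 - 12\right) + \frac{4701}{3719} = 1 \left(-8\right) + \frac{4701}{3719} = -8 + \frac{4701}{3719} = - \frac{25051}{3719}$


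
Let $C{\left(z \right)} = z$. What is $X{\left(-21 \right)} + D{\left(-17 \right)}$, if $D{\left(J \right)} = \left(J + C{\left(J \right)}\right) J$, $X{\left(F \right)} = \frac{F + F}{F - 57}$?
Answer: $\frac{7521}{13} \approx 578.54$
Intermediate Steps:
$X{\left(F \right)} = \frac{2 F}{-57 + F}$
$D{\left(J \right)} = 2 J^{2}$ ($D{\left(J \right)} = \left(J + J\right) J = 2 J J = 2 J^{2}$)
$X{\left(-21 \right)} + D{\left(-17 \right)} = 2 \left(-21\right) \frac{1}{-57 - 21} + 2 \left(-17\right)^{2} = 2 \left(-21\right) \frac{1}{-78} + 2 \cdot 289 = 2 \left(-21\right) \left(- \frac{1}{78}\right) + 578 = \frac{7}{13} + 578 = \frac{7521}{13}$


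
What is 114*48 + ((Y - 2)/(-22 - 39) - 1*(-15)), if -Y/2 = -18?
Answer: 334673/61 ≈ 5486.4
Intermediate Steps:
Y = 36 (Y = -2*(-18) = 36)
114*48 + ((Y - 2)/(-22 - 39) - 1*(-15)) = 114*48 + ((36 - 2)/(-22 - 39) - 1*(-15)) = 5472 + (34/(-61) + 15) = 5472 + (34*(-1/61) + 15) = 5472 + (-34/61 + 15) = 5472 + 881/61 = 334673/61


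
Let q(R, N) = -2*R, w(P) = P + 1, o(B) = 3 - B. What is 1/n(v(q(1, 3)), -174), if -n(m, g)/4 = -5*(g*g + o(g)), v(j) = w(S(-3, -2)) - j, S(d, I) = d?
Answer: 1/609060 ≈ 1.6419e-6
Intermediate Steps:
w(P) = 1 + P
v(j) = -2 - j (v(j) = (1 - 3) - j = -2 - j)
n(m, g) = 60 - 20*g + 20*g² (n(m, g) = -(-20)*(g*g + (3 - g)) = -(-20)*(g² + (3 - g)) = -(-20)*(3 + g² - g) = -4*(-15 - 5*g² + 5*g) = 60 - 20*g + 20*g²)
1/n(v(q(1, 3)), -174) = 1/(60 - 20*(-174) + 20*(-174)²) = 1/(60 + 3480 + 20*30276) = 1/(60 + 3480 + 605520) = 1/609060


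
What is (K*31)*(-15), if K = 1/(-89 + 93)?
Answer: -465/4 ≈ -116.25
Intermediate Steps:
K = 1/4 ≈ 0.25000
(K*31)*(-15) = ((1/4)*31)*(-15) = (31/4)*(-15) = -465/4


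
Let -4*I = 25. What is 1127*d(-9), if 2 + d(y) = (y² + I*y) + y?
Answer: 569135/4 ≈ 1.4228e+5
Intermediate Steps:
I = -25/4 (I = -¼*25 = -25/4 ≈ -6.2500)
d(y) = -2 + y² - 21*y/4 (d(y) = -2 + ((y² - 25*y/4) + y) = -2 + (y² - 21*y/4) = -2 + y² - 21*y/4)
1127*d(-9) = 1127*(-2 + (-9)² - 21/4*(-9)) = 1127*(-2 + 81 + 189/4) = 1127*(505/4) = 569135/4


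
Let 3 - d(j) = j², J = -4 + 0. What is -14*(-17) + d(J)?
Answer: 225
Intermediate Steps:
J = -4
d(j) = 3 - j²
-14*(-17) + d(J) = -14*(-17) + (3 - 1*(-4)²) = 238 + (3 - 1*16) = 238 + (3 - 16) = 238 - 13 = 225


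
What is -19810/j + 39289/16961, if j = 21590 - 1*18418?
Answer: -105686351/26900146 ≈ -3.9288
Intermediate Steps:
j = 3172 (j = 21590 - 18418 = 3172)
-19810/j + 39289/16961 = -19810/3172 + 39289/16961 = -19810*1/3172 + 39289*(1/16961) = -9905/1586 + 39289/16961 = -105686351/26900146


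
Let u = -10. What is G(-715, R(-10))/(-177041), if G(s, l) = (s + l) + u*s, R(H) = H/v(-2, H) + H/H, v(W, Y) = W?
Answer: -6441/177041 ≈ -0.036381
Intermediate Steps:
R(H) = 1 - H/2 (R(H) = H/(-2) + H/H = H*(-½) + 1 = -H/2 + 1 = 1 - H/2)
G(s, l) = l - 9*s (G(s, l) = (s + l) - 10*s = (l + s) - 10*s = l - 9*s)
G(-715, R(-10))/(-177041) = ((1 - ½*(-10)) - 9*(-715))/(-177041) = ((1 + 5) + 6435)*(-1/177041) = (6 + 6435)*(-1/177041) = 6441*(-1/177041) = -6441/177041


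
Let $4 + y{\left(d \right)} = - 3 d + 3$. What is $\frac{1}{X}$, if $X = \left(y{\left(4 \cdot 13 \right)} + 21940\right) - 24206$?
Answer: $- \frac{1}{2423} \approx -0.00041271$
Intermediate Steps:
$y{\left(d \right)} = -1 - 3 d$ ($y{\left(d \right)} = -4 - \left(-3 + 3 d\right) = -1 - 3 d$)
$X = -2423$ ($X = \left(\left(-1 - 3 \cdot 4 \cdot 13\right) + 21940\right) - 24206 = \left(\left(-1 - 156\right) + 21940\right) - 24206 = \left(-157 + 21940\right) - 24206 = 21783 - 24206 = -2423$)
$\frac{1}{X} = \frac{1}{-2423} = - \frac{1}{2423}$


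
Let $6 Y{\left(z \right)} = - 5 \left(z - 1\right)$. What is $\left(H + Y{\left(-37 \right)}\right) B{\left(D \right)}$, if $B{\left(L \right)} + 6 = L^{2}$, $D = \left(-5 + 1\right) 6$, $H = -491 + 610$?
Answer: $85880$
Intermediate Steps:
$H = 119$
$D = -24$ ($D = \left(-4\right) 6 = -24$)
$Y{\left(z \right)} = \frac{5}{6} - \frac{5 z}{6}$ ($Y{\left(z \right)} = \frac{\left(-5\right) \left(z - 1\right)}{6} = \frac{\left(-5\right) \left(-1 + z\right)}{6} = \frac{5 - 5 z}{6} = \frac{5}{6} - \frac{5 z}{6}$)
$B{\left(L \right)} = -6 + L^{2}$
$\left(H + Y{\left(-37 \right)}\right) B{\left(D \right)} = \left(119 + \left(\frac{5}{6} - - \frac{185}{6}\right)\right) \left(-6 + \left(-24\right)^{2}\right) = \left(119 + \left(\frac{5}{6} + \frac{185}{6}\right)\right) \left(-6 + 576\right) = \left(119 + \frac{95}{3}\right) 570 = \frac{452}{3} \cdot 570 = 85880$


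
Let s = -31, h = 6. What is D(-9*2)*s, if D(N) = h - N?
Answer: -744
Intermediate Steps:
D(N) = 6 - N
D(-9*2)*s = (6 - (-9)*2)*(-31) = (6 - 1*(-18))*(-31) = (6 + 18)*(-31) = 24*(-31) = -744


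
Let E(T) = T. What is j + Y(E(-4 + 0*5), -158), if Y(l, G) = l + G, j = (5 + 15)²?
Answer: 238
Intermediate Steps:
j = 400 (j = 20² = 400)
Y(l, G) = G + l
j + Y(E(-4 + 0*5), -158) = 400 + (-158 + (-4 + 0*5)) = 400 + (-158 + (-4 + 0)) = 400 + (-158 - 4) = 400 - 162 = 238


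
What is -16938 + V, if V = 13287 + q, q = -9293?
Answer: -12944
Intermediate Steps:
V = 3994 (V = 13287 - 9293 = 3994)
-16938 + V = -16938 + 3994 = -12944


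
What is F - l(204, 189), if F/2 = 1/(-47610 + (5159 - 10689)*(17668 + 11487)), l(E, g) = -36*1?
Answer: 2902945679/80637380 ≈ 36.000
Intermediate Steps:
l(E, g) = -36
F = -1/80637380 (F = 2/(-47610 + (5159 - 10689)*(17668 + 11487)) = 2/(-47610 - 5530*29155) = 2/(-47610 - 161227150) = 2/(-161274760) = 2*(-1/161274760) = -1/80637380 ≈ -1.2401e-8)
F - l(204, 189) = -1/80637380 - 1*(-36) = -1/80637380 + 36 = 2902945679/80637380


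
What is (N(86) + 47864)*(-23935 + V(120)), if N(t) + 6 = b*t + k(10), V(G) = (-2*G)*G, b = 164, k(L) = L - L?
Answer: -3267566070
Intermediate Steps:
k(L) = 0
V(G) = -2*G²
N(t) = -6 + 164*t (N(t) = -6 + (164*t + 0) = -6 + 164*t)
(N(86) + 47864)*(-23935 + V(120)) = ((-6 + 164*86) + 47864)*(-23935 - 2*120²) = ((-6 + 14104) + 47864)*(-23935 - 2*14400) = (14098 + 47864)*(-23935 - 28800) = 61962*(-52735) = -3267566070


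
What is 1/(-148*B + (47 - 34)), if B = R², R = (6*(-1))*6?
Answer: -1/191795 ≈ -5.2139e-6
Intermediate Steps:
R = -36 (R = -6*6 = -36)
B = 1296 (B = (-36)² = 1296)
1/(-148*B + (47 - 34)) = 1/(-148*1296 + (47 - 34)) = 1/(-191808 + 13) = 1/(-191795) = -1/191795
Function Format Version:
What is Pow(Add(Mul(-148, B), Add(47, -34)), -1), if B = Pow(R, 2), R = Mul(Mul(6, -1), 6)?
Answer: Rational(-1, 191795) ≈ -5.2139e-6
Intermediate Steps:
R = -36 (R = Mul(-6, 6) = -36)
B = 1296 (B = Pow(-36, 2) = 1296)
Pow(Add(Mul(-148, B), Add(47, -34)), -1) = Pow(Add(Mul(-148, 1296), Add(47, -34)), -1) = Pow(Add(-191808, 13), -1) = Pow(-191795, -1) = Rational(-1, 191795)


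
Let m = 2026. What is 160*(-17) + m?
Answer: -694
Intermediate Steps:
160*(-17) + m = 160*(-17) + 2026 = -2720 + 2026 = -694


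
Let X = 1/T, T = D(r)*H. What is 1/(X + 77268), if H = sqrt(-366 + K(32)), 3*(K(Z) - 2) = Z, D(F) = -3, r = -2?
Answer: 245712240/18985693360321 - 2*I*sqrt(795)/18985693360321 ≈ 1.2942e-5 - 2.9702e-12*I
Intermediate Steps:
K(Z) = 2 + Z/3
H = 2*I*sqrt(795)/3 (H = sqrt(-366 + (2 + (1/3)*32)) = sqrt(-366 + (2 + 32/3)) = sqrt(-366 + 38/3) = sqrt(-1060/3) = 2*I*sqrt(795)/3 ≈ 18.797*I)
T = -2*I*sqrt(795) ≈ -56.391*I
X = I*sqrt(795)/1590 (X = 1/(-2*I*sqrt(795)) = I*sqrt(795)/1590 ≈ 0.017733*I)
1/(X + 77268) = 1/(I*sqrt(795)/1590 + 77268) = 1/(77268 + I*sqrt(795)/1590)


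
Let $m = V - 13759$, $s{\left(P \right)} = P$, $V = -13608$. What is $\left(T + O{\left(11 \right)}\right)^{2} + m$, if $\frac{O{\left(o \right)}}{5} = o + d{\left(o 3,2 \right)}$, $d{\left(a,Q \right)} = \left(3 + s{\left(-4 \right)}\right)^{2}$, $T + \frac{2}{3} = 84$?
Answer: $- \frac{61403}{9} \approx -6822.6$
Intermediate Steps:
$T = \frac{250}{3}$ ($T = - \frac{2}{3} + 84 = \frac{250}{3} \approx 83.333$)
$d{\left(a,Q \right)} = 1$ ($d{\left(a,Q \right)} = \left(3 - 4\right)^{2} = \left(-1\right)^{2} = 1$)
$m = -27367$ ($m = -13608 - 13759 = -27367$)
$O{\left(o \right)} = 5 + 5 o$ ($O{\left(o \right)} = 5 \left(o + 1\right) = 5 \left(1 + o\right) = 5 + 5 o$)
$\left(T + O{\left(11 \right)}\right)^{2} + m = \left(\frac{250}{3} + \left(5 + 5 \cdot 11\right)\right)^{2} - 27367 = \left(\frac{250}{3} + \left(5 + 55\right)\right)^{2} - 27367 = \left(\frac{250}{3} + 60\right)^{2} - 27367 = \left(\frac{430}{3}\right)^{2} - 27367 = \frac{184900}{9} - 27367 = - \frac{61403}{9}$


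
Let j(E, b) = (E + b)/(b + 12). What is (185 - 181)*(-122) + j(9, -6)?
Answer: -975/2 ≈ -487.50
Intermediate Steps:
j(E, b) = (E + b)/(12 + b)
(185 - 181)*(-122) + j(9, -6) = (185 - 181)*(-122) + (9 - 6)/(12 - 6) = 4*(-122) + 3/6 = -488 + (1/6)*3 = -488 + 1/2 = -975/2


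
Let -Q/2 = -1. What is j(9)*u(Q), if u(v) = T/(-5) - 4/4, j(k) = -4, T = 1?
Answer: 24/5 ≈ 4.8000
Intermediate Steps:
Q = 2 (Q = -2*(-1) = 2)
u(v) = -6/5 (u(v) = 1/(-5) - 4/4 = 1*(-1/5) - 4*1/4 = -1/5 - 1 = -6/5)
j(9)*u(Q) = -4*(-6/5) = 24/5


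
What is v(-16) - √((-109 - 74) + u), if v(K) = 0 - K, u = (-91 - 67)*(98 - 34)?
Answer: 16 - I*√10295 ≈ 16.0 - 101.46*I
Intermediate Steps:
u = -10112 (u = -158*64 = -10112)
v(K) = -K
v(-16) - √((-109 - 74) + u) = -1*(-16) - √((-109 - 74) - 10112) = 16 - √(-183 - 10112) = 16 - √(-10295) = 16 - I*√10295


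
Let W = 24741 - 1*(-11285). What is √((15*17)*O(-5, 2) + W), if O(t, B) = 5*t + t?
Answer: 2*√7094 ≈ 168.45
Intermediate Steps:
O(t, B) = 6*t
W = 36026 (W = 24741 + 11285 = 36026)
√((15*17)*O(-5, 2) + W) = √((15*17)*(6*(-5)) + 36026) = √(255*(-30) + 36026) = √(-7650 + 36026) = √28376 = 2*√7094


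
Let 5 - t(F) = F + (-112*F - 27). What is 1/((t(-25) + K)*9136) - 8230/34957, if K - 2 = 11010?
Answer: -621740121363/2640846979888 ≈ -0.23543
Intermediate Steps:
K = 11012 (K = 2 + 11010 = 11012)
t(F) = 32 + 111*F (t(F) = 5 - (F + (-112*F - 27)) = 5 - (F + (-27 - 112*F)) = 5 - (-27 - 111*F) = 5 + (27 + 111*F) = 32 + 111*F)
1/((t(-25) + K)*9136) - 8230/34957 = 1/(((32 + 111*(-25)) + 11012)*9136) - 8230/34957 = (1/9136)/((32 - 2775) + 11012) - 8230*1/34957 = (1/9136)/(-2743 + 11012) - 8230/34957 = (1/9136)/8269 - 8230/34957 = (1/8269)*(1/9136) - 8230/34957 = 1/75545584 - 8230/34957 = -621740121363/2640846979888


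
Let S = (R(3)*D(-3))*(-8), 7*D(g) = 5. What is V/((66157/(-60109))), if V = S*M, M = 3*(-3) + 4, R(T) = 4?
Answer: -6869600/66157 ≈ -103.84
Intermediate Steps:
D(g) = 5/7 (D(g) = (⅐)*5 = 5/7)
M = -5 (M = -9 + 4 = -5)
S = -160/7 (S = (4*(5/7))*(-8) = (20/7)*(-8) = -160/7 ≈ -22.857)
V = 800/7 (V = -160/7*(-5) = 800/7 ≈ 114.29)
V/((66157/(-60109))) = 800/(7*((66157/(-60109)))) = 800/(7*((66157*(-1/60109)))) = 800/(7*(-9451/8587)) = (800/7)*(-8587/9451) = -6869600/66157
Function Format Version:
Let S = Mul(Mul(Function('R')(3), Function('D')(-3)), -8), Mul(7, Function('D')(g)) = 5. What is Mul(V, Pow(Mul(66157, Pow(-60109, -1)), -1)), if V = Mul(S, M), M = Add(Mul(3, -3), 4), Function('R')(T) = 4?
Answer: Rational(-6869600, 66157) ≈ -103.84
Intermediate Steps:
Function('D')(g) = Rational(5, 7) (Function('D')(g) = Mul(Rational(1, 7), 5) = Rational(5, 7))
M = -5 (M = Add(-9, 4) = -5)
S = Rational(-160, 7) (S = Mul(Mul(4, Rational(5, 7)), -8) = Mul(Rational(20, 7), -8) = Rational(-160, 7) ≈ -22.857)
V = Rational(800, 7) (V = Mul(Rational(-160, 7), -5) = Rational(800, 7) ≈ 114.29)
Mul(V, Pow(Mul(66157, Pow(-60109, -1)), -1)) = Mul(Rational(800, 7), Pow(Mul(66157, Pow(-60109, -1)), -1)) = Mul(Rational(800, 7), Pow(Mul(66157, Rational(-1, 60109)), -1)) = Mul(Rational(800, 7), Pow(Rational(-9451, 8587), -1)) = Mul(Rational(800, 7), Rational(-8587, 9451)) = Rational(-6869600, 66157)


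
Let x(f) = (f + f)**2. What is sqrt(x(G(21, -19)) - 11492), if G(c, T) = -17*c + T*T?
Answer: 2*I*sqrt(2857) ≈ 106.9*I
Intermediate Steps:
G(c, T) = T**2 - 17*c (G(c, T) = -17*c + T**2 = T**2 - 17*c)
x(f) = 4*f**2 (x(f) = (2*f)**2 = 4*f**2)
sqrt(x(G(21, -19)) - 11492) = sqrt(4*((-19)**2 - 17*21)**2 - 11492) = sqrt(4*(361 - 357)**2 - 11492) = sqrt(4*4**2 - 11492) = sqrt(4*16 - 11492) = sqrt(64 - 11492) = sqrt(-11428) = 2*I*sqrt(2857)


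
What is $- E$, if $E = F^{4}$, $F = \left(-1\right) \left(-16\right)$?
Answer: $-65536$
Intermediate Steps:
$F = 16$
$E = 65536$ ($E = 16^{4} = 65536$)
$- E = \left(-1\right) 65536 = -65536$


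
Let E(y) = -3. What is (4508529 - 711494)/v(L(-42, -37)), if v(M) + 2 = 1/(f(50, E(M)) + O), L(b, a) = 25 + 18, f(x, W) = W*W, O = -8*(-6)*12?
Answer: -2221265475/1169 ≈ -1.9001e+6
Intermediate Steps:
O = 576 (O = 48*12 = 576)
f(x, W) = W**2
L(b, a) = 43
v(M) = -1169/585 (v(M) = -2 + 1/((-3)**2 + 576) = -2 + 1/(9 + 576) = -2 + 1/585 = -1169/585)
(4508529 - 711494)/v(L(-42, -37)) = (4508529 - 711494)/(-1169/585) = 3797035*(-585/1169) = -2221265475/1169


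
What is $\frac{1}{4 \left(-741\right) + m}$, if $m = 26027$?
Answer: $\frac{1}{23063} \approx 4.3359 \cdot 10^{-5}$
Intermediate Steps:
$\frac{1}{4 \left(-741\right) + m} = \frac{1}{4 \left(-741\right) + 26027} = \frac{1}{-2964 + 26027} = \frac{1}{23063}$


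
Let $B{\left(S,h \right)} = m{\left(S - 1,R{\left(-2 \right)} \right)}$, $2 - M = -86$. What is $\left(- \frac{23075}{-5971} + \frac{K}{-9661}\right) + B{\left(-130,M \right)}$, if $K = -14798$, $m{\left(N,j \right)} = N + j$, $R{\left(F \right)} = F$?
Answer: $- \frac{7360929090}{57685831} \approx -127.6$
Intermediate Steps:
$M = 88$ ($M = 2 - -86 = 2 + 86 = 88$)
$B{\left(S,h \right)} = -3 + S$ ($B{\left(S,h \right)} = \left(S - 1\right) - 2 = \left(-1 + S\right) - 2 = -3 + S$)
$\left(- \frac{23075}{-5971} + \frac{K}{-9661}\right) + B{\left(-130,M \right)} = \left(- \frac{23075}{-5971} - \frac{14798}{-9661}\right) - 133 = \left(\left(-23075\right) \left(- \frac{1}{5971}\right) - - \frac{14798}{9661}\right) - 133 = \left(\frac{23075}{5971} + \frac{14798}{9661}\right) - 133 = \frac{311286433}{57685831} - 133 = - \frac{7360929090}{57685831}$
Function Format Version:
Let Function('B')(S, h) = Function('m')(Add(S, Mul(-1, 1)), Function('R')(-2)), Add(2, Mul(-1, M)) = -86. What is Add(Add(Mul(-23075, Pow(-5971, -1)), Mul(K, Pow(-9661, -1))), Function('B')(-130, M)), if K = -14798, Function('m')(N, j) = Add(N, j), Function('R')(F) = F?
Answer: Rational(-7360929090, 57685831) ≈ -127.60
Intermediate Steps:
M = 88 (M = Add(2, Mul(-1, -86)) = Add(2, 86) = 88)
Function('B')(S, h) = Add(-3, S) (Function('B')(S, h) = Add(Add(S, Mul(-1, 1)), -2) = Add(Add(S, -1), -2) = Add(Add(-1, S), -2) = Add(-3, S))
Add(Add(Mul(-23075, Pow(-5971, -1)), Mul(K, Pow(-9661, -1))), Function('B')(-130, M)) = Add(Add(Mul(-23075, Pow(-5971, -1)), Mul(-14798, Pow(-9661, -1))), Add(-3, -130)) = Add(Add(Mul(-23075, Rational(-1, 5971)), Mul(-14798, Rational(-1, 9661))), -133) = Add(Add(Rational(23075, 5971), Rational(14798, 9661)), -133) = Add(Rational(311286433, 57685831), -133) = Rational(-7360929090, 57685831)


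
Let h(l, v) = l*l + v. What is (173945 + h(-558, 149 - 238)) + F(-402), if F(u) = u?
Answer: 484818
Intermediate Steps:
h(l, v) = v + l² (h(l, v) = l² + v = v + l²)
(173945 + h(-558, 149 - 238)) + F(-402) = (173945 + ((149 - 238) + (-558)²)) - 402 = (173945 + (-89 + 311364)) - 402 = (173945 + 311275) - 402 = 485220 - 402 = 484818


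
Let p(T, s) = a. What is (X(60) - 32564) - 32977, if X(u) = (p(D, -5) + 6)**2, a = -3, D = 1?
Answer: -65532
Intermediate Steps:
p(T, s) = -3
X(u) = 9 (X(u) = (-3 + 6)**2 = 3**2 = 9)
(X(60) - 32564) - 32977 = (9 - 32564) - 32977 = -32555 - 32977 = -65532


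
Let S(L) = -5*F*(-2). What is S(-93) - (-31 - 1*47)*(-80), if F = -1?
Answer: -6250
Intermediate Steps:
S(L) = -10 (S(L) = -5*(-1)*(-2) = 5*(-2) = -10)
S(-93) - (-31 - 1*47)*(-80) = -10 - (-31 - 1*47)*(-80) = -10 - (-31 - 47)*(-80) = -10 - (-78)*(-80) = -10 - 1*6240 = -10 - 6240 = -6250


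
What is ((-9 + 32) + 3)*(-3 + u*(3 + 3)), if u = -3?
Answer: -546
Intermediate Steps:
((-9 + 32) + 3)*(-3 + u*(3 + 3)) = ((-9 + 32) + 3)*(-3 - 3*(3 + 3)) = (23 + 3)*(-3 - 3*6) = 26*(-3 - 18) = 26*(-21) = -546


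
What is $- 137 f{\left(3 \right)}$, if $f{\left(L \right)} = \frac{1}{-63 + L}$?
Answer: $\frac{137}{60} \approx 2.2833$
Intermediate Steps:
$- 137 f{\left(3 \right)} = - \frac{137}{-63 + 3} = - \frac{137}{-60} = \left(-137\right) \left(- \frac{1}{60}\right) = \frac{137}{60}$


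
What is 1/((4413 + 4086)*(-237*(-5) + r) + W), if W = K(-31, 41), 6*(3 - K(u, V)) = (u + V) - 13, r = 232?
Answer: 2/24086173 ≈ 8.3035e-8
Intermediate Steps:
K(u, V) = 31/6 - V/6 - u/6 (K(u, V) = 3 - ((u + V) - 13)/6 = 3 - ((V + u) - 13)/6 = 3 - (-13 + V + u)/6 = 3 + (13/6 - V/6 - u/6) = 31/6 - V/6 - u/6)
W = 7/2 (W = 31/6 - ⅙*41 - ⅙*(-31) = 31/6 - 41/6 + 31/6 = 7/2 ≈ 3.5000)
1/((4413 + 4086)*(-237*(-5) + r) + W) = 1/((4413 + 4086)*(-237*(-5) + 232) + 7/2) = 1/(8499*(1185 + 232) + 7/2) = 1/(8499*1417 + 7/2) = 1/(12043083 + 7/2) = 1/(24086173/2) = 2/24086173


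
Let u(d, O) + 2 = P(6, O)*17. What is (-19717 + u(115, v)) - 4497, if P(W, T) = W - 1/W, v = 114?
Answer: -144701/6 ≈ -24117.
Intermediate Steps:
u(d, O) = 583/6 (u(d, O) = -2 + (6 - 1/6)*17 = -2 + (6 - 1*⅙)*17 = -2 + (6 - ⅙)*17 = -2 + (35/6)*17 = -2 + 595/6 = 583/6)
(-19717 + u(115, v)) - 4497 = (-19717 + 583/6) - 4497 = -117719/6 - 4497 = -144701/6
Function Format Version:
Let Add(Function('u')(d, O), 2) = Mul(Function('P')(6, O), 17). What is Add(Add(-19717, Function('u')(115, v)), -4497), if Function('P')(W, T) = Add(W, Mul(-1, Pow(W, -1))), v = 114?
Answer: Rational(-144701, 6) ≈ -24117.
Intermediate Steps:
Function('u')(d, O) = Rational(583, 6) (Function('u')(d, O) = Add(-2, Mul(Add(6, Mul(-1, Pow(6, -1))), 17)) = Add(-2, Mul(Add(6, Mul(-1, Rational(1, 6))), 17)) = Add(-2, Mul(Add(6, Rational(-1, 6)), 17)) = Add(-2, Mul(Rational(35, 6), 17)) = Add(-2, Rational(595, 6)) = Rational(583, 6))
Add(Add(-19717, Function('u')(115, v)), -4497) = Add(Add(-19717, Rational(583, 6)), -4497) = Add(Rational(-117719, 6), -4497) = Rational(-144701, 6)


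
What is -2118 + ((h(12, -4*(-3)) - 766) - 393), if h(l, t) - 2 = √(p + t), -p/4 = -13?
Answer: -3267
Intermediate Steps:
p = 52 (p = -4*(-13) = 52)
h(l, t) = 2 + √(52 + t)
-2118 + ((h(12, -4*(-3)) - 766) - 393) = -2118 + (((2 + √(52 - 4*(-3))) - 766) - 393) = -2118 + (((2 + √(52 + 12)) - 766) - 393) = -2118 + (((2 + √64) - 766) - 393) = -2118 + (((2 + 8) - 766) - 393) = -2118 + ((10 - 766) - 393) = -2118 + (-756 - 393) = -2118 - 1149 = -3267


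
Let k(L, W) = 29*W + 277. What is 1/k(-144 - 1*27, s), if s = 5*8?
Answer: 1/1437 ≈ 0.00069589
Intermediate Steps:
s = 40
k(L, W) = 277 + 29*W
1/k(-144 - 1*27, s) = 1/(277 + 29*40) = 1/(277 + 1160) = 1/1437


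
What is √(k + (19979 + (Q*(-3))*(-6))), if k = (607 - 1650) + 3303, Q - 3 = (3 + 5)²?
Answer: 3*√2605 ≈ 153.12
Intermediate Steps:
Q = 67 (Q = 3 + (3 + 5)² = 3 + 8² = 3 + 64 = 67)
k = 2260 (k = -1043 + 3303 = 2260)
√(k + (19979 + (Q*(-3))*(-6))) = √(2260 + (19979 + (67*(-3))*(-6))) = √(2260 + (19979 - 201*(-6))) = √(2260 + (19979 + 1206)) = √(2260 + 21185) = √23445 = 3*√2605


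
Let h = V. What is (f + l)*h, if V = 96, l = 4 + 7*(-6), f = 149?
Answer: 10656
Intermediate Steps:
l = -38 (l = 4 - 42 = -38)
h = 96
(f + l)*h = (149 - 38)*96 = 111*96 = 10656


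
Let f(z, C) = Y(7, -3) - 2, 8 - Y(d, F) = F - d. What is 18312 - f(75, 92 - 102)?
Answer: 18296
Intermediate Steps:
Y(d, F) = 8 + d - F (Y(d, F) = 8 - (F - d) = 8 + (d - F) = 8 + d - F)
f(z, C) = 16 (f(z, C) = (8 + 7 - 1*(-3)) - 2 = (8 + 7 + 3) - 2 = 18 - 2 = 16)
18312 - f(75, 92 - 102) = 18312 - 1*16 = 18312 - 16 = 18296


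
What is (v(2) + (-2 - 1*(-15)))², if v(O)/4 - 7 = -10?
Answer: 1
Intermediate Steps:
v(O) = -12 (v(O) = 28 + 4*(-10) = 28 - 40 = -12)
(v(2) + (-2 - 1*(-15)))² = (-12 + (-2 - 1*(-15)))² = (-12 + (-2 + 15))² = (-12 + 13)² = 1² = 1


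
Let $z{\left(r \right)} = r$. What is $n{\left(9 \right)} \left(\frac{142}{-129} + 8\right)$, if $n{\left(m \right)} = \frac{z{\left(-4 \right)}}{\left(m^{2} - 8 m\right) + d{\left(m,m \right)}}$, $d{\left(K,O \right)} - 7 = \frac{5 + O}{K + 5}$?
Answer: $- \frac{3560}{2193} \approx -1.6233$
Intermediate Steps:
$d{\left(K,O \right)} = 7 + \frac{5 + O}{5 + K}$ ($d{\left(K,O \right)} = 7 + \frac{5 + O}{K + 5} = 7 + \frac{5 + O}{5 + K}$)
$n{\left(m \right)} = - \frac{4}{m^{2} - 8 m + \frac{40 + 8 m}{5 + m}}$ ($n{\left(m \right)} = - \frac{4}{\left(m^{2} - 8 m\right) + \frac{40 + m + 7 m}{5 + m}} = - \frac{4}{\left(m^{2} - 8 m\right) + \frac{40 + 8 m}{5 + m}} = - \frac{4}{m^{2} - 8 m + \frac{40 + 8 m}{5 + m}}$)
$n{\left(9 \right)} \left(\frac{142}{-129} + 8\right) = - \frac{4}{8 + 9^{2} - 72} \left(\frac{142}{-129} + 8\right) = - \frac{4}{8 + 81 - 72} \left(142 \left(- \frac{1}{129}\right) + 8\right) = - \frac{4}{17} \left(- \frac{142}{129} + 8\right) = \left(-4\right) \frac{1}{17} \cdot \frac{890}{129} = \left(- \frac{4}{17}\right) \frac{890}{129} = - \frac{3560}{2193}$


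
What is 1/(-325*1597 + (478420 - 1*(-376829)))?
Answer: 1/336224 ≈ 2.9742e-6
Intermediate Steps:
1/(-325*1597 + (478420 - 1*(-376829))) = 1/(-519025 + (478420 + 376829)) = 1/(-519025 + 855249) = 1/336224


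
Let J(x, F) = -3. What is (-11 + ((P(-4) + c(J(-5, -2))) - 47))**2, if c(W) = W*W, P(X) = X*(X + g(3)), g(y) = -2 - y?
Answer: 169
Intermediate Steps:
P(X) = X*(-5 + X) (P(X) = X*(X + (-2 - 1*3)) = X*(X + (-2 - 3)) = X*(X - 5) = X*(-5 + X))
c(W) = W**2
(-11 + ((P(-4) + c(J(-5, -2))) - 47))**2 = (-11 + ((-4*(-5 - 4) + (-3)**2) - 47))**2 = (-11 + ((-4*(-9) + 9) - 47))**2 = (-11 + ((36 + 9) - 47))**2 = (-11 + (45 - 47))**2 = (-11 - 2)**2 = (-13)**2 = 169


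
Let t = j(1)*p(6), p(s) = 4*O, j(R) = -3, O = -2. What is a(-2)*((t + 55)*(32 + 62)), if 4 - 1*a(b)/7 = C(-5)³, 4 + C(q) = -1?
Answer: 6705678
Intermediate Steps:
C(q) = -5 (C(q) = -4 - 1 = -5)
p(s) = -8 (p(s) = 4*(-2) = -8)
t = 24 (t = -3*(-8) = 24)
a(b) = 903 (a(b) = 28 - 7*(-5)³ = 28 - 7*(-125) = 28 + 875 = 903)
a(-2)*((t + 55)*(32 + 62)) = 903*((24 + 55)*(32 + 62)) = 903*(79*94) = 903*7426 = 6705678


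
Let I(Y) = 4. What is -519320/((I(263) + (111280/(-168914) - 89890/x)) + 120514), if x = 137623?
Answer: -754521697029565/175099083381856 ≈ -4.3091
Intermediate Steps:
-519320/((I(263) + (111280/(-168914) - 89890/x)) + 120514) = -519320/((4 + (111280/(-168914) - 89890/137623)) + 120514) = -519320/((4 + (111280*(-1/168914) - 89890*1/137623)) + 120514) = -519320/((4 + (-55640/84457 - 89890/137623)) + 120514) = -519320/((4 - 15249183450/11623225711) + 120514) = -519320/(31243719394/11623225711 + 120514) = -519320/1400792667054848/11623225711 = -519320*11623225711/1400792667054848 = -754521697029565/175099083381856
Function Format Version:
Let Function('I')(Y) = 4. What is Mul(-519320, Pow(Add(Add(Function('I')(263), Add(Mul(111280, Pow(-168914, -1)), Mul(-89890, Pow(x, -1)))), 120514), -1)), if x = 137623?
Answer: Rational(-754521697029565, 175099083381856) ≈ -4.3091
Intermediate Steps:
Mul(-519320, Pow(Add(Add(Function('I')(263), Add(Mul(111280, Pow(-168914, -1)), Mul(-89890, Pow(x, -1)))), 120514), -1)) = Mul(-519320, Pow(Add(Add(4, Add(Mul(111280, Pow(-168914, -1)), Mul(-89890, Pow(137623, -1)))), 120514), -1)) = Mul(-519320, Pow(Add(Add(4, Add(Mul(111280, Rational(-1, 168914)), Mul(-89890, Rational(1, 137623)))), 120514), -1)) = Mul(-519320, Pow(Add(Add(4, Add(Rational(-55640, 84457), Rational(-89890, 137623))), 120514), -1)) = Mul(-519320, Pow(Add(Add(4, Rational(-15249183450, 11623225711)), 120514), -1)) = Mul(-519320, Pow(Add(Rational(31243719394, 11623225711), 120514), -1)) = Mul(-519320, Pow(Rational(1400792667054848, 11623225711), -1)) = Mul(-519320, Rational(11623225711, 1400792667054848)) = Rational(-754521697029565, 175099083381856)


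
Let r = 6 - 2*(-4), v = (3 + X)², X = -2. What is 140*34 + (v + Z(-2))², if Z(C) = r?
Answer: 4985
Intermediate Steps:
v = 1 (v = (3 - 2)² = 1² = 1)
r = 14 (r = 6 + 8 = 14)
Z(C) = 14
140*34 + (v + Z(-2))² = 140*34 + (1 + 14)² = 4760 + 15² = 4760 + 225 = 4985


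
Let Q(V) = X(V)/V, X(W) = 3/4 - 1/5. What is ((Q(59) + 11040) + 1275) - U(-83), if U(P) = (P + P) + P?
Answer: 14825531/1180 ≈ 12564.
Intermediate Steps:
U(P) = 3*P (U(P) = 2*P + P = 3*P)
X(W) = 11/20 (X(W) = 3*(¼) - 1*⅕ = ¾ - ⅕ = 11/20)
Q(V) = 11/(20*V)
((Q(59) + 11040) + 1275) - U(-83) = (((11/20)/59 + 11040) + 1275) - 3*(-83) = (((11/20)*(1/59) + 11040) + 1275) - 1*(-249) = ((11/1180 + 11040) + 1275) + 249 = (13027211/1180 + 1275) + 249 = 14531711/1180 + 249 = 14825531/1180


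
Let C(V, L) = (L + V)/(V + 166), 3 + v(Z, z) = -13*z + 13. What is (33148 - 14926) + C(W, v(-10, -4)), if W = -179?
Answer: 18231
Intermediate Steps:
v(Z, z) = 10 - 13*z (v(Z, z) = -3 + (-13*z + 13) = -3 + (13 - 13*z) = 10 - 13*z)
C(V, L) = (L + V)/(166 + V)
(33148 - 14926) + C(W, v(-10, -4)) = (33148 - 14926) + ((10 - 13*(-4)) - 179)/(166 - 179) = 18222 + ((10 + 52) - 179)/(-13) = 18222 - (62 - 179)/13 = 18222 - 1/13*(-117) = 18222 + 9 = 18231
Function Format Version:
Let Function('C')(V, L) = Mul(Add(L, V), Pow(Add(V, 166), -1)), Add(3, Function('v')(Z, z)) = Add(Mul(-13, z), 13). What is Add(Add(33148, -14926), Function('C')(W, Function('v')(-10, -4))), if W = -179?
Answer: 18231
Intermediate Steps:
Function('v')(Z, z) = Add(10, Mul(-13, z)) (Function('v')(Z, z) = Add(-3, Add(Mul(-13, z), 13)) = Add(-3, Add(13, Mul(-13, z))) = Add(10, Mul(-13, z)))
Function('C')(V, L) = Mul(Pow(Add(166, V), -1), Add(L, V)) (Function('C')(V, L) = Mul(Add(L, V), Pow(Add(166, V), -1)) = Mul(Pow(Add(166, V), -1), Add(L, V)))
Add(Add(33148, -14926), Function('C')(W, Function('v')(-10, -4))) = Add(Add(33148, -14926), Mul(Pow(Add(166, -179), -1), Add(Add(10, Mul(-13, -4)), -179))) = Add(18222, Mul(Pow(-13, -1), Add(Add(10, 52), -179))) = Add(18222, Mul(Rational(-1, 13), Add(62, -179))) = Add(18222, Mul(Rational(-1, 13), -117)) = Add(18222, 9) = 18231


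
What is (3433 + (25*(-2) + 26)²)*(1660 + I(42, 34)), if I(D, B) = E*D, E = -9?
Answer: 5139538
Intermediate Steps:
I(D, B) = -9*D
(3433 + (25*(-2) + 26)²)*(1660 + I(42, 34)) = (3433 + (25*(-2) + 26)²)*(1660 - 9*42) = (3433 + (-50 + 26)²)*(1660 - 378) = (3433 + (-24)²)*1282 = (3433 + 576)*1282 = 4009*1282 = 5139538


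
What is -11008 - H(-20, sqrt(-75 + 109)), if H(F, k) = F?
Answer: -10988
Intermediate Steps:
-11008 - H(-20, sqrt(-75 + 109)) = -11008 - 1*(-20) = -11008 + 20 = -10988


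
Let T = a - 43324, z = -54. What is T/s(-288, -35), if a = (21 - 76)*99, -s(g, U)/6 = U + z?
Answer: -48769/534 ≈ -91.328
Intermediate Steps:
s(g, U) = 324 - 6*U (s(g, U) = -6*(U - 54) = -6*(-54 + U) = 324 - 6*U)
a = -5445 (a = -55*99 = -5445)
T = -48769 (T = -5445 - 43324 = -48769)
T/s(-288, -35) = -48769/(324 - 6*(-35)) = -48769/(324 + 210) = -48769/534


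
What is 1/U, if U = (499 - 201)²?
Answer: 1/88804 ≈ 1.1261e-5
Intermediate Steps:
U = 88804 (U = 298² = 88804)
1/U = 1/88804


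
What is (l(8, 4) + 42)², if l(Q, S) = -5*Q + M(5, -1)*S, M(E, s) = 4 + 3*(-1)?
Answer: 36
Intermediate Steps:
M(E, s) = 1 (M(E, s) = 4 - 3 = 1)
l(Q, S) = S - 5*Q (l(Q, S) = -5*Q + 1*S = -5*Q + S = S - 5*Q)
(l(8, 4) + 42)² = ((4 - 5*8) + 42)² = ((4 - 40) + 42)² = (-36 + 42)² = 6² = 36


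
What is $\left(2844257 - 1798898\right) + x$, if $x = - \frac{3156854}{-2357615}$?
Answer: $\frac{2464557215639}{2357615} \approx 1.0454 \cdot 10^{6}$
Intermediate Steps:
$x = \frac{3156854}{2357615}$ ($x = \left(-3156854\right) \left(- \frac{1}{2357615}\right) = \frac{3156854}{2357615} \approx 1.339$)
$\left(2844257 - 1798898\right) + x = \left(2844257 - 1798898\right) + \frac{3156854}{2357615} = 1045359 + \frac{3156854}{2357615} = \frac{2464557215639}{2357615}$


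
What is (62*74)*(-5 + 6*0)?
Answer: -22940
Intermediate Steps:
(62*74)*(-5 + 6*0) = 4588*(-5 + 0) = 4588*(-5) = -22940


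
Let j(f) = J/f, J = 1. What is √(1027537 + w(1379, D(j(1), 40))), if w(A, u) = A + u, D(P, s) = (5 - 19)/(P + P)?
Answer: √1028909 ≈ 1014.4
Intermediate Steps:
j(f) = 1/f
D(P, s) = -7/P (D(P, s) = -14*1/(2*P) = -7/P)
√(1027537 + w(1379, D(j(1), 40))) = √(1027537 + (1379 - 7/(1/1))) = √(1027537 + (1379 - 7/1)) = √(1027537 + (1379 - 7*1)) = √(1027537 + (1379 - 7)) = √(1027537 + 1372) = √1028909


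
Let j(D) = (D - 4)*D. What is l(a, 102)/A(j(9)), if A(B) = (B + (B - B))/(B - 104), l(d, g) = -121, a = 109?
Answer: 7139/45 ≈ 158.64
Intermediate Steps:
j(D) = D*(-4 + D) (j(D) = (-4 + D)*D = D*(-4 + D))
A(B) = B/(-104 + B) (A(B) = (B + 0)/(-104 + B) = B/(-104 + B))
l(a, 102)/A(j(9)) = -121*(-104 + 9*(-4 + 9))/(9*(-4 + 9)) = -121/((9*5)/(-104 + 9*5)) = -121/(45/(-104 + 45)) = -121/(45/(-59)) = -121/(45*(-1/59)) = -121/(-45/59) = -121*(-59/45) = 7139/45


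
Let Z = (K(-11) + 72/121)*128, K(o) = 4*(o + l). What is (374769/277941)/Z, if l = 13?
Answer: 15115683/12333168640 ≈ 0.0012256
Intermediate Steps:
K(o) = 52 + 4*o (K(o) = 4*(o + 13) = 4*(13 + o) = 52 + 4*o)
Z = 133120/121 (Z = ((52 + 4*(-11)) + 72/121)*128 = ((52 - 44) + 72*(1/121))*128 = (8 + 72/121)*128 = (1040/121)*128 = 133120/121 ≈ 1100.2)
(374769/277941)/Z = (374769/277941)/(133120/121) = (374769*(1/277941))*(121/133120) = (124923/92647)*(121/133120) = 15115683/12333168640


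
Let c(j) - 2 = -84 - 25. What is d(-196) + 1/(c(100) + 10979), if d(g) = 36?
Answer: 391393/10872 ≈ 36.000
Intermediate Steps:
c(j) = -107 (c(j) = 2 + (-84 - 25) = 2 - 109 = -107)
d(-196) + 1/(c(100) + 10979) = 36 + 1/(-107 + 10979) = 36 + 1/10872 = 391393/10872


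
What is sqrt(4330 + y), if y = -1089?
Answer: sqrt(3241) ≈ 56.930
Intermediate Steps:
sqrt(4330 + y) = sqrt(4330 - 1089) = sqrt(3241)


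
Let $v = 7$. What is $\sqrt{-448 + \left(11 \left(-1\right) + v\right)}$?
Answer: $2 i \sqrt{113} \approx 21.26 i$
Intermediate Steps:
$\sqrt{-448 + \left(11 \left(-1\right) + v\right)} = \sqrt{-448 + \left(11 \left(-1\right) + 7\right)} = \sqrt{-448 + \left(-11 + 7\right)} = \sqrt{-448 - 4} = \sqrt{-452} = 2 i \sqrt{113}$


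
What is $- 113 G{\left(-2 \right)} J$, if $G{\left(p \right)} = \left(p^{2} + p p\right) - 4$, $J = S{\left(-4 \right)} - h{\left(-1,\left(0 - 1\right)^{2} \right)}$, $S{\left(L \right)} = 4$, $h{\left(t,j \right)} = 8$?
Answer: $1808$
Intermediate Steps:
$J = -4$ ($J = 4 - 8 = -4$)
$G{\left(p \right)} = -4 + 2 p^{2}$ ($G{\left(p \right)} = \left(p^{2} + p^{2}\right) - 4 = 2 p^{2} - 4 = -4 + 2 p^{2}$)
$- 113 G{\left(-2 \right)} J = - 113 \left(-4 + 2 \left(-2\right)^{2}\right) \left(-4\right) = - 113 \left(-4 + 2 \cdot 4\right) \left(-4\right) = - 113 \left(-4 + 8\right) \left(-4\right) = - 113 \cdot 4 \left(-4\right) = \left(-113\right) \left(-16\right) = 1808$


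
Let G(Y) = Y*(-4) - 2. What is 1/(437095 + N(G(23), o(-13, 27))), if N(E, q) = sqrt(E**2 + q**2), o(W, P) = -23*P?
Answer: 437095/191051644548 - sqrt(394477)/191051644548 ≈ 2.2845e-6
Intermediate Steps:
G(Y) = -2 - 4*Y (G(Y) = -4*Y - 2 = -2 - 4*Y)
1/(437095 + N(G(23), o(-13, 27))) = 1/(437095 + sqrt((-2 - 4*23)**2 + (-23*27)**2)) = 1/(437095 + sqrt((-2 - 92)**2 + (-621)**2)) = 1/(437095 + sqrt((-94)**2 + 385641)) = 1/(437095 + sqrt(8836 + 385641)) = 1/(437095 + sqrt(394477))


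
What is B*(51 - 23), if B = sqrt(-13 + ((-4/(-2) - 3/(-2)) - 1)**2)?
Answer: 42*I*sqrt(3) ≈ 72.746*I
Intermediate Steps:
B = 3*I*sqrt(3)/2 (B = sqrt(-13 + ((-4*(-1/2) - 3*(-1/2)) - 1)**2) = sqrt(-13 + ((2 + 3/2) - 1)**2) = sqrt(-13 + (7/2 - 1)**2) = sqrt(-13 + (5/2)**2) = sqrt(-13 + 25/4) = sqrt(-27/4) = 3*I*sqrt(3)/2 ≈ 2.5981*I)
B*(51 - 23) = (3*I*sqrt(3)/2)*(51 - 23) = (3*I*sqrt(3)/2)*28 = 42*I*sqrt(3)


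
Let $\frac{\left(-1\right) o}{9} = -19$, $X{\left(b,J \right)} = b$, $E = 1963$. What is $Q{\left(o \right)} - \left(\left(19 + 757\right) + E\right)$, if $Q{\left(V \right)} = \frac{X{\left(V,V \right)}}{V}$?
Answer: $-2738$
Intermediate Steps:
$o = 171$ ($o = \left(-9\right) \left(-19\right) = 171$)
$Q{\left(V \right)} = 1$ ($Q{\left(V \right)} = \frac{V}{V} = 1$)
$Q{\left(o \right)} - \left(\left(19 + 757\right) + E\right) = 1 - \left(\left(19 + 757\right) + 1963\right) = 1 - \left(776 + 1963\right) = 1 - 2739 = -2738$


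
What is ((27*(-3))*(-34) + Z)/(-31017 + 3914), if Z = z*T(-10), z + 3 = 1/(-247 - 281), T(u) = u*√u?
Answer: -2754/27103 - 7925*I*√10/7155192 ≈ -0.10161 - 0.0035025*I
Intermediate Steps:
T(u) = u^(3/2)
z = -1585/528 (z = -3 + 1/(-247 - 281) = -3 + 1/(-528) = -3 - 1/528 = -1585/528 ≈ -3.0019)
Z = 7925*I*√10/264 (Z = -(-7925)*I*√10/264 = 7925*I*√10/264 ≈ 94.928*I)
((27*(-3))*(-34) + Z)/(-31017 + 3914) = ((27*(-3))*(-34) + 7925*I*√10/264)/(-31017 + 3914) = (-81*(-34) + 7925*I*√10/264)/(-27103) = (2754 + 7925*I*√10/264)*(-1/27103) = -2754/27103 - 7925*I*√10/7155192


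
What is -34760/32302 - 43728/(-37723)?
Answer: 50625188/609264173 ≈ 0.083092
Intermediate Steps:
-34760/32302 - 43728/(-37723) = -34760*1/32302 - 43728*(-1/37723) = -17380/16151 + 43728/37723 = 50625188/609264173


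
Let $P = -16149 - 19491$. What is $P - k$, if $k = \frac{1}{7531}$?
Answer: $- \frac{268404841}{7531} \approx -35640.0$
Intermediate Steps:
$P = -35640$ ($P = -16149 - 19491 = -35640$)
$k = \frac{1}{7531} \approx 0.00013278$
$P - k = -35640 - \frac{1}{7531} = - \frac{268404841}{7531}$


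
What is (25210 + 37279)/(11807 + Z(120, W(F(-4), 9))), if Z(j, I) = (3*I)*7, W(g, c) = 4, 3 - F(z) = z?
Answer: 62489/11891 ≈ 5.2551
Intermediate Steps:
F(z) = 3 - z
Z(j, I) = 21*I
(25210 + 37279)/(11807 + Z(120, W(F(-4), 9))) = (25210 + 37279)/(11807 + 21*4) = 62489/(11807 + 84) = 62489/11891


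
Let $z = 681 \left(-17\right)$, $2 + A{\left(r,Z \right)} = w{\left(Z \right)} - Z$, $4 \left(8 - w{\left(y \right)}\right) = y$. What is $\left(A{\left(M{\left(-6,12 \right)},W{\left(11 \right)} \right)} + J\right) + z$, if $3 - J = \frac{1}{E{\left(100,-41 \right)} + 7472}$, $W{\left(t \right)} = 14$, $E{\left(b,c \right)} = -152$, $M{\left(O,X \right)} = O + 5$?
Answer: $- \frac{84805861}{7320} \approx -11586.0$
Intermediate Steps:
$M{\left(O,X \right)} = 5 + O$
$w{\left(y \right)} = 8 - \frac{y}{4}$
$J = \frac{21959}{7320}$ ($J = 3 - \frac{1}{-152 + 7472} = 3 - \frac{1}{7320} = \frac{21959}{7320} \approx 2.9999$)
$A{\left(r,Z \right)} = 6 - \frac{5 Z}{4}$ ($A{\left(r,Z \right)} = -2 - \left(-8 + \frac{5 Z}{4}\right) = 6 - \frac{5 Z}{4}$)
$z = -11577$
$\left(A{\left(M{\left(-6,12 \right)},W{\left(11 \right)} \right)} + J\right) + z = \left(\left(6 - \frac{35}{2}\right) + \frac{21959}{7320}\right) - 11577 = \left(- \frac{23}{2} + \frac{21959}{7320}\right) - 11577 = - \frac{62221}{7320} - 11577 = - \frac{84805861}{7320}$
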